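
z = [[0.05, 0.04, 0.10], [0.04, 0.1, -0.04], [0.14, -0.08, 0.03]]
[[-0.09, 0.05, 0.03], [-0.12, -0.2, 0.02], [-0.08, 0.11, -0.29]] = z @ [[-1.02, -0.3, -1.59], [-0.87, -1.40, 1.13], [-0.08, 1.25, 0.69]]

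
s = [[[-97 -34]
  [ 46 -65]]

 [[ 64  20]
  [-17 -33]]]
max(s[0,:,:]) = 46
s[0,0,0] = -97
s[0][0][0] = -97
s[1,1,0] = -17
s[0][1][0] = 46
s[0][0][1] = -34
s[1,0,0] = 64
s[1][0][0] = 64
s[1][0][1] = 20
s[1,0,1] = 20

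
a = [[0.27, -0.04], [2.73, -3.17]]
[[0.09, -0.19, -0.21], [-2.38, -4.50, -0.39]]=a @ [[0.52, -0.58, -0.85], [1.20, 0.92, -0.61]]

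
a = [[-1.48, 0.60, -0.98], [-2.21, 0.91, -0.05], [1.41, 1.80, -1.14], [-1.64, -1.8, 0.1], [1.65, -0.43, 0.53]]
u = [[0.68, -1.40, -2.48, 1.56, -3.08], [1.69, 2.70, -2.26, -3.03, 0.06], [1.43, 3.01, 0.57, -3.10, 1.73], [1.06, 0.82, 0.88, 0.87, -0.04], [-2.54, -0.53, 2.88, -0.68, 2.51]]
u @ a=[[-9.05, -6.81, 0.75],[-6.59, 4.83, 0.51],[-0.03, 9.46, -1.59],[-3.63, 1.42, -2.02],[14.25, 3.32, 0.49]]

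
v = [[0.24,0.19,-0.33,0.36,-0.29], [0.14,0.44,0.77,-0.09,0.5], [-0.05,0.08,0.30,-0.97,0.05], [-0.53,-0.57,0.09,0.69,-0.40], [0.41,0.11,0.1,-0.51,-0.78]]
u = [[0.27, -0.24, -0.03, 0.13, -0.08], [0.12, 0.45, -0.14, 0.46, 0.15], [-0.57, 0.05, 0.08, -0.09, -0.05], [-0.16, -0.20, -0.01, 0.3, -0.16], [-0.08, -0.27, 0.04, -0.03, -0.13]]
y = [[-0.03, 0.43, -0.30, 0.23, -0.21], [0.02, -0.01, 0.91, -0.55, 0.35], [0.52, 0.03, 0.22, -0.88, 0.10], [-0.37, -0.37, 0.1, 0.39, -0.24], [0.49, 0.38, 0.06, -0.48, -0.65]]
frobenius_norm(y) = 2.07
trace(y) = -0.08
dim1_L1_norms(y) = [1.2, 1.84, 1.75, 1.47, 2.06]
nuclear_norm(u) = 1.91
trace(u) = 0.97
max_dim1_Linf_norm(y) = 0.91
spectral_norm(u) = 0.77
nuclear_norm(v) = 4.27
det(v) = 0.09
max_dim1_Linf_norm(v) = 0.97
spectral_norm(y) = 1.57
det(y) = 0.03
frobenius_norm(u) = 1.12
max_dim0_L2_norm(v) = 1.35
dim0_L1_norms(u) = [1.2, 1.21, 0.3, 1.01, 0.57]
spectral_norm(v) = 1.55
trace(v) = 0.89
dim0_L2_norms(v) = [0.73, 0.76, 0.9, 1.35, 1.05]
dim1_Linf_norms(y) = [0.43, 0.91, 0.88, 0.39, 0.65]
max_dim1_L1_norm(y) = 2.06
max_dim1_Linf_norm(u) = 0.57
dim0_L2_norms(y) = [0.81, 0.68, 0.99, 1.23, 0.81]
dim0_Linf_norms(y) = [0.52, 0.43, 0.91, 0.88, 0.65]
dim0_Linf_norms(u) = [0.57, 0.45, 0.14, 0.46, 0.16]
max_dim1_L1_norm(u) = 1.32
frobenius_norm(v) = 2.20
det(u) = 0.00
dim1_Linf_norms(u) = [0.27, 0.46, 0.57, 0.3, 0.27]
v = y + u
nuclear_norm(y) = 3.78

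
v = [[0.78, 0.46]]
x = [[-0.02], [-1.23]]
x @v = [[-0.02, -0.01], [-0.96, -0.57]]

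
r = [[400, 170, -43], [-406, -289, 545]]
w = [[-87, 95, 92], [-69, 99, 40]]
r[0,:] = [400, 170, -43]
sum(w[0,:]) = 100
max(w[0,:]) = 95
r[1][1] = -289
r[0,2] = -43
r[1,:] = [-406, -289, 545]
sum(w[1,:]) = 70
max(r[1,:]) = 545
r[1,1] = -289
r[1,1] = -289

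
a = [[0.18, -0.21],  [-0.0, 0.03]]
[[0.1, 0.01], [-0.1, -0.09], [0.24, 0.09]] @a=[[0.02, -0.02], [-0.02, 0.02], [0.04, -0.05]]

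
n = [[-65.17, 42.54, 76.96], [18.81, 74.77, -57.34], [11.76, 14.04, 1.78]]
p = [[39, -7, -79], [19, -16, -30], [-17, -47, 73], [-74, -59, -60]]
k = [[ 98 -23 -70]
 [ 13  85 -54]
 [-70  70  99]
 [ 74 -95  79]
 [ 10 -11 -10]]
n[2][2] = 1.78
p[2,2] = 73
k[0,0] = 98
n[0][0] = -65.17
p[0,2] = -79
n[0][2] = 76.96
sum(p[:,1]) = -129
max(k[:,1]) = 85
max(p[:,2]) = 73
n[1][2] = -57.34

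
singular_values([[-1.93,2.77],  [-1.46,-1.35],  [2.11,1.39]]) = [3.4, 3.19]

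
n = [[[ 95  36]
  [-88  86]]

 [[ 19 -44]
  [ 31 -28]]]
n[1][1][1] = -28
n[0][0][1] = 36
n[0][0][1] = 36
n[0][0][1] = 36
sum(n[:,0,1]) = -8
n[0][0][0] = 95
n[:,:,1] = [[36, 86], [-44, -28]]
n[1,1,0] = 31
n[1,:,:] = [[19, -44], [31, -28]]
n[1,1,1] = -28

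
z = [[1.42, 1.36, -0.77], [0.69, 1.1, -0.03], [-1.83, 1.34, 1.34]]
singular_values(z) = [2.84, 2.23, 0.2]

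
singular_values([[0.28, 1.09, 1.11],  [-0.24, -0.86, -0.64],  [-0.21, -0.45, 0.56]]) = [1.92, 0.76, 0.0]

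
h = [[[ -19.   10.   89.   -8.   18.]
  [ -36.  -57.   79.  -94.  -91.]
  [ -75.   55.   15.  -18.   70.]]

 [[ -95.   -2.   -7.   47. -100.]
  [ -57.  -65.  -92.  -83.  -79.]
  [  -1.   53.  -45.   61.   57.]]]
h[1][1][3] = -83.0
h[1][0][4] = -100.0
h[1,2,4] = 57.0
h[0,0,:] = [-19.0, 10.0, 89.0, -8.0, 18.0]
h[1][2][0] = -1.0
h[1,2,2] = -45.0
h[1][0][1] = -2.0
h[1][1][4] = -79.0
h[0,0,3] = -8.0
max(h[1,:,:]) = 61.0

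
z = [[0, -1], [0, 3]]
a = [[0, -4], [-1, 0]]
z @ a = [[1, 0], [-3, 0]]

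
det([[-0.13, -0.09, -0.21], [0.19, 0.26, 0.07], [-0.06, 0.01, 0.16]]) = -0.006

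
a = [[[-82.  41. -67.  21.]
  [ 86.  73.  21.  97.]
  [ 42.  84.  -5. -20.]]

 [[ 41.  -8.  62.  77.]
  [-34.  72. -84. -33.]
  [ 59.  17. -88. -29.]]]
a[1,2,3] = -29.0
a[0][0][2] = -67.0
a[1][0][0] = 41.0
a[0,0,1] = 41.0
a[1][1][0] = -34.0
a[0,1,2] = 21.0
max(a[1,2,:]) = 59.0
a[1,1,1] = 72.0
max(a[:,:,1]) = 84.0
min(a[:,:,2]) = -88.0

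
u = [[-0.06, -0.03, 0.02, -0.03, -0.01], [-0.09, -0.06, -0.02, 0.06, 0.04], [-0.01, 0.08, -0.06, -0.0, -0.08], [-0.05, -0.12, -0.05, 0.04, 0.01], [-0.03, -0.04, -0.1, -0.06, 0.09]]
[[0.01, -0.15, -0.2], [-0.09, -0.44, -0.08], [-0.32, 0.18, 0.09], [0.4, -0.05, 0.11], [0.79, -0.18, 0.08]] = u @[[2.65, 3.88, 2.37], [-4.3, -1.38, -0.60], [-3.09, -1.1, -2.25], [-3.96, -1.11, 1.13], [1.65, -3.32, -0.29]]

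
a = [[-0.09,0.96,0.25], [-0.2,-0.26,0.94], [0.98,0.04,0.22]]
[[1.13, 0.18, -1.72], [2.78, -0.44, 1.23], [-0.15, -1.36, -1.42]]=a @ [[-0.81, -1.25, -1.46], [0.35, 0.24, -2.04], [2.88, -0.67, 0.43]]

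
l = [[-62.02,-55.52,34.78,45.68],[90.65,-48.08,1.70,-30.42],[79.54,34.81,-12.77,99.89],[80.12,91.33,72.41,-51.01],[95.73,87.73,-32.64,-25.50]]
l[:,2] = [34.78, 1.7, -12.77, 72.41, -32.64]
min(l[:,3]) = -51.01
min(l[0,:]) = -62.02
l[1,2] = 1.7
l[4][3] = -25.5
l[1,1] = -48.08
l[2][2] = -12.77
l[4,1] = 87.73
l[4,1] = 87.73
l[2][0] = 79.54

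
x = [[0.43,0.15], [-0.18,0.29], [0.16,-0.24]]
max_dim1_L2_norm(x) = 0.46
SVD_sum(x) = [[0.35,-0.11], [-0.25,0.07], [0.21,-0.06]] + [[0.08, 0.26], [0.07, 0.22], [-0.05, -0.18]]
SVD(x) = [[-0.74, -0.68], [0.51, -0.57], [-0.44, 0.46]] @ diag([0.500768394100037, 0.395387171605845]) @ [[-0.96, 0.29], [-0.29, -0.96]]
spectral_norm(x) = 0.50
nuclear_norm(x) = 0.90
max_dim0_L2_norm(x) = 0.49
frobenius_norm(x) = 0.64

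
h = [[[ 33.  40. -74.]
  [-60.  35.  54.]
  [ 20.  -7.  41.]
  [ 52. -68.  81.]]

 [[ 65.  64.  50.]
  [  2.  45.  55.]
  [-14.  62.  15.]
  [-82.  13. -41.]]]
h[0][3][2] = 81.0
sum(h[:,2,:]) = 117.0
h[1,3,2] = -41.0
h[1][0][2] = 50.0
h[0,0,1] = 40.0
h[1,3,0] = -82.0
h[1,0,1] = 64.0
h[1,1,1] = 45.0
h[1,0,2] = 50.0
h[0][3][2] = 81.0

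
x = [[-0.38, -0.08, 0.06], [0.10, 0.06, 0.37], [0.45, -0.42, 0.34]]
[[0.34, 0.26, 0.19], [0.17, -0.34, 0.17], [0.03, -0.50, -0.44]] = x@ [[-0.73,-0.75,-0.60], [-0.27,-0.16,0.81], [0.71,-0.69,0.50]]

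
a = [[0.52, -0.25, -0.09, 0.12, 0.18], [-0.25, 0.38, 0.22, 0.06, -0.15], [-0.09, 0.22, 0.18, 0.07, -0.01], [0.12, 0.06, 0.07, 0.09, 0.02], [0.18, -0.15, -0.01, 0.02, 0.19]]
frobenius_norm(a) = 0.94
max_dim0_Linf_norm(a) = 0.52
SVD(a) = [[-0.69, -0.51, 0.34, 0.30, -0.23], [0.58, -0.48, 0.14, 0.58, 0.27], [0.28, -0.51, -0.37, -0.30, -0.66], [-0.04, -0.48, 0.15, -0.65, 0.57], [-0.32, -0.15, -0.84, 0.24, 0.34]] @ diag([0.859601735903906, 0.3598372759555986, 0.1324798583502896, 0.007075796845887058, 0.00100533294431885]) @ [[-0.69, 0.58, 0.28, -0.04, -0.32], [-0.51, -0.48, -0.51, -0.48, -0.15], [0.34, 0.14, -0.37, 0.15, -0.84], [0.3, 0.58, -0.30, -0.65, 0.24], [-0.23, 0.27, -0.66, 0.57, 0.34]]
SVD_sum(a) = [[0.41, -0.35, -0.17, 0.03, 0.19], [-0.35, 0.29, 0.14, -0.02, -0.16], [-0.17, 0.14, 0.07, -0.01, -0.08], [0.03, -0.02, -0.01, 0.0, 0.01], [0.19, -0.16, -0.08, 0.01, 0.09]] + [[0.09, 0.09, 0.09, 0.09, 0.03], [0.09, 0.08, 0.09, 0.08, 0.03], [0.09, 0.09, 0.09, 0.09, 0.03], [0.09, 0.08, 0.09, 0.08, 0.03], [0.03, 0.03, 0.03, 0.03, 0.01]] + [[0.02, 0.01, -0.02, 0.01, -0.04], [0.01, 0.0, -0.01, 0.0, -0.02], [-0.02, -0.01, 0.02, -0.01, 0.04], [0.01, 0.00, -0.01, 0.00, -0.02], [-0.04, -0.02, 0.04, -0.02, 0.09]] + [[0.0, 0.0, -0.00, -0.00, 0.0], [0.00, 0.0, -0.00, -0.00, 0.0], [-0.00, -0.00, 0.0, 0.0, -0.00], [-0.00, -0.00, 0.00, 0.0, -0.00], [0.0, 0.0, -0.0, -0.00, 0.00]] + [[0.00, -0.00, 0.0, -0.0, -0.00], [-0.00, 0.00, -0.0, 0.00, 0.0], [0.0, -0.0, 0.0, -0.0, -0.00], [-0.0, 0.00, -0.00, 0.00, 0.0], [-0.00, 0.0, -0.00, 0.0, 0.0]]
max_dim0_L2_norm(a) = 0.62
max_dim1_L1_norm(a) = 1.16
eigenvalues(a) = [0.86, 0.36, 0.13, 0.01, 0.0]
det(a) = 0.00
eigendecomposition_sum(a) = [[0.41, -0.35, -0.17, 0.03, 0.19], [-0.35, 0.29, 0.14, -0.02, -0.16], [-0.17, 0.14, 0.07, -0.01, -0.08], [0.03, -0.02, -0.01, 0.0, 0.01], [0.19, -0.16, -0.08, 0.01, 0.09]] + [[0.09, 0.09, 0.09, 0.09, 0.03], [0.09, 0.08, 0.09, 0.08, 0.03], [0.09, 0.09, 0.09, 0.09, 0.03], [0.09, 0.08, 0.09, 0.08, 0.03], [0.03, 0.03, 0.03, 0.03, 0.01]] + [[0.02,0.01,-0.02,0.01,-0.04], [0.01,0.0,-0.01,0.0,-0.02], [-0.02,-0.01,0.02,-0.01,0.04], [0.01,0.00,-0.01,0.0,-0.02], [-0.04,-0.02,0.04,-0.02,0.09]] + [[0.0, 0.0, -0.0, -0.0, 0.00],[0.0, 0.00, -0.00, -0.00, 0.00],[-0.0, -0.0, 0.00, 0.00, -0.00],[-0.0, -0.00, 0.00, 0.0, -0.00],[0.00, 0.0, -0.0, -0.0, 0.0]] + [[0.0,-0.0,0.00,-0.0,-0.00], [-0.0,0.0,-0.0,0.0,0.00], [0.0,-0.00,0.0,-0.00,-0.0], [-0.0,0.0,-0.0,0.00,0.00], [-0.00,0.0,-0.00,0.00,0.00]]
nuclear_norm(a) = 1.36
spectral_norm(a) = 0.86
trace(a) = 1.36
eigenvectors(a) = [[-0.69, 0.51, 0.34, -0.30, -0.23], [0.58, 0.48, 0.14, -0.58, 0.27], [0.28, 0.51, -0.37, 0.30, -0.66], [-0.04, 0.48, 0.15, 0.65, 0.57], [-0.32, 0.15, -0.84, -0.24, 0.34]]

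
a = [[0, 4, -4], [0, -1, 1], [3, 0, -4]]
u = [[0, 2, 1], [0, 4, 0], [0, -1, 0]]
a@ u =[[0, 20, 0], [0, -5, 0], [0, 10, 3]]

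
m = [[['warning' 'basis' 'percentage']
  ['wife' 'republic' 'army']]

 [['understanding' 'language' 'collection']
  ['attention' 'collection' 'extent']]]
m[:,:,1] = [['basis', 'republic'], ['language', 'collection']]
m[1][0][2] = 'collection'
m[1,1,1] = 'collection'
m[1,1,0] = 'attention'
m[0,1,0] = 'wife'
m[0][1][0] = 'wife'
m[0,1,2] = 'army'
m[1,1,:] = ['attention', 'collection', 'extent']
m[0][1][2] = 'army'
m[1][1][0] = 'attention'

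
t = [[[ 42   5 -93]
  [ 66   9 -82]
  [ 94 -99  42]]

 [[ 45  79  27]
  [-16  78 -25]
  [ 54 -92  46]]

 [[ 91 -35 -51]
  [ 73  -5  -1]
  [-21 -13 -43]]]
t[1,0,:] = [45, 79, 27]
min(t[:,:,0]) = -21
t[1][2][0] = 54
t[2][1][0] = 73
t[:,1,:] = [[66, 9, -82], [-16, 78, -25], [73, -5, -1]]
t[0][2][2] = 42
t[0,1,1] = 9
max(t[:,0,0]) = 91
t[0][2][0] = 94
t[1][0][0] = 45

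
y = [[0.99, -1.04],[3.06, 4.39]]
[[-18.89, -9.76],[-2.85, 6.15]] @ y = [[-48.57, -23.20],  [16.0, 29.96]]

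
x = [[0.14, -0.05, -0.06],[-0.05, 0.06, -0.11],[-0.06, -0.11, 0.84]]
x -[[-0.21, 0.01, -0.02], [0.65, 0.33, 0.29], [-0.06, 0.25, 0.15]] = [[0.35, -0.06, -0.04], [-0.70, -0.27, -0.40], [0.0, -0.36, 0.69]]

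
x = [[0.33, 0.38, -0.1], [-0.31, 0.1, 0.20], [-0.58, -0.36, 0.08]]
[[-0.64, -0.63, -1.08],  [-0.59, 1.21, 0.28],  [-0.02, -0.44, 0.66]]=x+[[-0.97, -1.01, -0.98], [-0.28, 1.11, 0.08], [0.56, -0.08, 0.58]]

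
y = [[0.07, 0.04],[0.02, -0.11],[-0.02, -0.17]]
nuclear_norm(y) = 0.28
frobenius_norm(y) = 0.22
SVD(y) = [[0.23, 0.9], [-0.52, 0.44], [-0.83, -0.02]] @ diag([0.20743342421033892, 0.07260423211062547]) @ [[0.11, 0.99], [0.99, -0.11]]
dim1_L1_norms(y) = [0.11, 0.13, 0.19]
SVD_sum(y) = [[0.01, 0.05], [-0.01, -0.11], [-0.02, -0.17]] + [[0.06, -0.01], [0.03, -0.0], [-0.00, 0.00]]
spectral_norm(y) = 0.21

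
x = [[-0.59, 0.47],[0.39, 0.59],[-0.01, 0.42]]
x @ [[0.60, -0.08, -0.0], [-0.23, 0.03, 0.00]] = [[-0.46, 0.06, 0.0], [0.1, -0.01, 0.0], [-0.10, 0.01, 0.00]]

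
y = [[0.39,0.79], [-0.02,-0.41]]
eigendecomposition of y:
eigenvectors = [[1.00, -0.71],  [-0.03, 0.70]]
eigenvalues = [0.37, -0.39]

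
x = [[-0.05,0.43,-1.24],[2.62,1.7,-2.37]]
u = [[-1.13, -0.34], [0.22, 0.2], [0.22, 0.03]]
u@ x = [[-0.83, -1.06, 2.21], [0.51, 0.43, -0.75], [0.07, 0.15, -0.34]]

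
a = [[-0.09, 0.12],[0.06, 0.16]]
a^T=[[-0.09,0.06], [0.12,0.16]]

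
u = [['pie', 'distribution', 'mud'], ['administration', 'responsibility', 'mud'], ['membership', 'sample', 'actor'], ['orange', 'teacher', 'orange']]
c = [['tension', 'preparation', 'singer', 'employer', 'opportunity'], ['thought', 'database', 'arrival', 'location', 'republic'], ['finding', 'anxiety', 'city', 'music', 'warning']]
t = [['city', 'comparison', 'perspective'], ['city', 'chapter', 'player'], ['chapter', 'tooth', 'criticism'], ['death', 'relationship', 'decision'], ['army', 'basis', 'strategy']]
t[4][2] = 'strategy'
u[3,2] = 'orange'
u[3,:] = ['orange', 'teacher', 'orange']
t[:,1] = ['comparison', 'chapter', 'tooth', 'relationship', 'basis']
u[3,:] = ['orange', 'teacher', 'orange']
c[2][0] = 'finding'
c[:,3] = ['employer', 'location', 'music']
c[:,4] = ['opportunity', 'republic', 'warning']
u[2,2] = 'actor'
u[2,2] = 'actor'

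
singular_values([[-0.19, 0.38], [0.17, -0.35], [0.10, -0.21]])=[0.62, 0.0]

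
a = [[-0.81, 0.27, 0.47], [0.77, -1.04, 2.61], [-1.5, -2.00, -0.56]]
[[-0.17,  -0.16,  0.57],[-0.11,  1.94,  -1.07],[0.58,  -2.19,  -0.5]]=a @ [[0.03, 0.71, -0.5], [-0.27, 0.37, 0.63], [-0.16, 0.68, -0.01]]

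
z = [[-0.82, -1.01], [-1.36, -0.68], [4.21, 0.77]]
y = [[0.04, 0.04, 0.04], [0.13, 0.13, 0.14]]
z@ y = [[-0.16, -0.16, -0.17], [-0.14, -0.14, -0.15], [0.27, 0.27, 0.28]]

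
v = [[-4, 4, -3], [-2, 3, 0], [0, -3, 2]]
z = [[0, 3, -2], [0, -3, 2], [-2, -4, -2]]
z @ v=[[-6, 15, -4], [6, -15, 4], [16, -14, 2]]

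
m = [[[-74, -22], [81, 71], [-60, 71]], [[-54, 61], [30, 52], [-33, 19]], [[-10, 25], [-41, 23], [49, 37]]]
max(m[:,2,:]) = 71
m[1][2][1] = 19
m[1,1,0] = 30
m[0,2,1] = 71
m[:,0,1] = [-22, 61, 25]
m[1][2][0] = -33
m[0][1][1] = 71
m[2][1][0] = -41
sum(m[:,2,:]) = 83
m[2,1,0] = -41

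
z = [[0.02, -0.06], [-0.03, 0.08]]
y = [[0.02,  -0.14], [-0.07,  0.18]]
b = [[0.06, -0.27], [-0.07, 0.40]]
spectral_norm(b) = 0.49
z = b @ y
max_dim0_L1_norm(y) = 0.32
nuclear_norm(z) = 0.11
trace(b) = 0.46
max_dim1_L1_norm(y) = 0.25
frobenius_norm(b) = 0.49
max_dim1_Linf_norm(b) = 0.4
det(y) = -0.01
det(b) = 0.01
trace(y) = 0.20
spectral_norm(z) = 0.11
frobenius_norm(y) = 0.24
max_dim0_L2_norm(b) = 0.48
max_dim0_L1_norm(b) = 0.67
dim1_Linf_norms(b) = [0.27, 0.4]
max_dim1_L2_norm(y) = 0.19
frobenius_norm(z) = 0.11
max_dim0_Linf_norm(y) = 0.18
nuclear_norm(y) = 0.26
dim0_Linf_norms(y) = [0.07, 0.18]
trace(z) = 0.10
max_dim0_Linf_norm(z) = 0.08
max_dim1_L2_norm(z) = 0.09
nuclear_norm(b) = 0.50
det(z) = -0.00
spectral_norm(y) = 0.24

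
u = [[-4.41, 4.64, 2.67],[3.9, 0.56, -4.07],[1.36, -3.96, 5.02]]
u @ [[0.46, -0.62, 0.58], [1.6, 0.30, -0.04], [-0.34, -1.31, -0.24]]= [[4.49,0.63,-3.38], [4.07,3.08,3.22], [-7.42,-8.61,-0.26]]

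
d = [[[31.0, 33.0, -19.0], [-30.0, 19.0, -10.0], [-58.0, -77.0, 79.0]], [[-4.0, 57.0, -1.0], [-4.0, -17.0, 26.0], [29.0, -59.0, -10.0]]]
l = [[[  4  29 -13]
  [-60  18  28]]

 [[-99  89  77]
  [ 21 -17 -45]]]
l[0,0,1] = 29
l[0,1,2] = 28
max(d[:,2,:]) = 79.0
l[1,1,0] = 21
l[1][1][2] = -45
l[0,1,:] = [-60, 18, 28]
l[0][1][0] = -60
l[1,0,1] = 89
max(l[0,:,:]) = 29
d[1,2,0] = 29.0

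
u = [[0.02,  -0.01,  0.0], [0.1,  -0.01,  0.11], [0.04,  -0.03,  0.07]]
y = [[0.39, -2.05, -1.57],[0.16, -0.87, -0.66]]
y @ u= [[-0.26, 0.06, -0.34], [-0.11, 0.03, -0.14]]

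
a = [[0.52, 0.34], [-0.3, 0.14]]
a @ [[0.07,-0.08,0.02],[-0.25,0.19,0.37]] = [[-0.05,0.02,0.14], [-0.06,0.05,0.05]]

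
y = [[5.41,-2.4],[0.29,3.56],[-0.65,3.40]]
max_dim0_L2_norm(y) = 5.48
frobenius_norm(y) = 7.73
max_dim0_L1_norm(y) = 9.36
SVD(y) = [[-0.83,  -0.54], [0.35,  -0.68], [0.43,  -0.49]] @ diag([6.636729084712057, 3.9651137507185172]) @ [[-0.70, 0.71], [-0.71, -0.70]]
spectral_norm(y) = 6.64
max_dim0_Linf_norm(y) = 5.41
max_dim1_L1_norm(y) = 7.81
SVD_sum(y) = [[3.88,-3.91], [-1.64,1.65], [-2.02,2.04]] + [[1.53, 1.51],[1.93, 1.91],[1.37, 1.36]]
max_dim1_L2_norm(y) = 5.92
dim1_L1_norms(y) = [7.81, 3.85, 4.05]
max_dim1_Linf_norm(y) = 5.41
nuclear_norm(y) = 10.60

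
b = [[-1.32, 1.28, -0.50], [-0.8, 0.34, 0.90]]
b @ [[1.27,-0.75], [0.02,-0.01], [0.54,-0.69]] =[[-1.92,1.32], [-0.52,-0.02]]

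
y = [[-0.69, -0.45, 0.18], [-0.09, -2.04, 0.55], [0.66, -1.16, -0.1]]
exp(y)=[[0.53, -0.15, 0.07], [0.05, 0.04, 0.20], [0.45, -0.49, 0.78]]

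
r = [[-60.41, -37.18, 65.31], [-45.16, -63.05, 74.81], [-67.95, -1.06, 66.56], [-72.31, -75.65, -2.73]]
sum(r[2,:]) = -2.450000000000003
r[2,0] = -67.95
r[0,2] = 65.31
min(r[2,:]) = -67.95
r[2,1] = -1.06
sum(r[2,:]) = -2.450000000000003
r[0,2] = 65.31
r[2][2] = 66.56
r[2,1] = -1.06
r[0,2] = 65.31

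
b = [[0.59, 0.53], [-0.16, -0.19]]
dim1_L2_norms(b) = [0.79, 0.25]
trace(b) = 0.40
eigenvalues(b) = [0.46, -0.06]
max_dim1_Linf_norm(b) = 0.59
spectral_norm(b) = 0.83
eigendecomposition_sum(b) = [[0.58, 0.47], [-0.14, -0.12]] + [[0.01, 0.06], [-0.02, -0.07]]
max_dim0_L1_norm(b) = 0.75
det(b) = -0.03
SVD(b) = [[-0.95, 0.30], [0.30, 0.95]] @ diag([0.8304331840937414, 0.032874408830124845]) @ [[-0.74,-0.68], [0.68,-0.74]]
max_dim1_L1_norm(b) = 1.12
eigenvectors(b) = [[0.97,-0.63], [-0.24,0.77]]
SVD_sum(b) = [[0.58, 0.54], [-0.18, -0.17]] + [[0.01, -0.01], [0.02, -0.02]]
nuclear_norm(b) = 0.86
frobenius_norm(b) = 0.83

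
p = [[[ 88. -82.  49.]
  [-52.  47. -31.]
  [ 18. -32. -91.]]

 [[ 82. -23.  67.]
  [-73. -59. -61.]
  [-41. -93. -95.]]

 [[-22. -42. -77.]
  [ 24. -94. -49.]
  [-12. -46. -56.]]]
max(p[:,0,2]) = 67.0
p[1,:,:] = [[82.0, -23.0, 67.0], [-73.0, -59.0, -61.0], [-41.0, -93.0, -95.0]]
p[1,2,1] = -93.0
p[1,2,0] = -41.0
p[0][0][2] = 49.0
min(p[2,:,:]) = -94.0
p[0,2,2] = -91.0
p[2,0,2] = -77.0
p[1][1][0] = -73.0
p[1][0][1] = -23.0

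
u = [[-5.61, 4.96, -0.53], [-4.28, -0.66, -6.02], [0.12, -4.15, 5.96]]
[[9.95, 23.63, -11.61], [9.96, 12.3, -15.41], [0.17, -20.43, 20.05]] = u@[[-2.05, -1.46, 0.55],[-0.33, 2.97, -1.47],[-0.16, -1.33, 2.33]]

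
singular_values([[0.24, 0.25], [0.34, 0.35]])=[0.6, 0.0]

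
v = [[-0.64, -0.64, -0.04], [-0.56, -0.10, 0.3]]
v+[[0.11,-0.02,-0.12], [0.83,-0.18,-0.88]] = [[-0.53, -0.66, -0.16],[0.27, -0.28, -0.58]]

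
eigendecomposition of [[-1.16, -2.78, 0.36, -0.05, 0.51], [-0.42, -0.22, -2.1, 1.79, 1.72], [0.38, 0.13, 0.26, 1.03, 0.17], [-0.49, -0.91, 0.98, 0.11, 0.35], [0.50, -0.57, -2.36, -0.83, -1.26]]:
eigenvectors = [[(-0.56+0j), 0.66+0.00j, (-0.68+0j), (-0.68-0j), (-0.73+0j)],[0.53+0.00j, (0.08+0j), (0.03+0.51j), 0.03-0.51j, 0.19+0.00j],[-0.42+0.00j, (-0.23+0j), 0.12+0.19j, (0.12-0.19j), (-0.03+0j)],[-0.39+0.00j, 0.37+0.00j, (-0.15-0.08j), -0.15+0.08j, (0.35+0j)],[(0.27+0j), (-0.6+0j), (-0.41+0.18j), -0.41-0.18j, -0.55+0.00j]]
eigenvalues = [(1.45+0j), (-2.12+0j), (-0.8+1.84j), (-0.8-1.84j), (-0+0j)]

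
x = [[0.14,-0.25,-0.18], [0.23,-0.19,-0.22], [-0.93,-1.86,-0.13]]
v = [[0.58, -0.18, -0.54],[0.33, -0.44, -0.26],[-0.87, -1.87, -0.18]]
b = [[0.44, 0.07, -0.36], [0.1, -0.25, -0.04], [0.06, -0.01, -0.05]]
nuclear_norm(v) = 3.18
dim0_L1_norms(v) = [1.78, 2.49, 0.98]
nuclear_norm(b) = 0.85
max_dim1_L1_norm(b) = 0.87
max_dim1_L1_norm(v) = 2.92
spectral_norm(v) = 2.09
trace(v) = -0.04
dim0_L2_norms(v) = [1.1, 1.93, 0.63]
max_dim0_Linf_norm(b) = 0.44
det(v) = 0.25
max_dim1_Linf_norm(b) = 0.44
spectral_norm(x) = 2.09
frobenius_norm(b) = 0.64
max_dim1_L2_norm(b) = 0.57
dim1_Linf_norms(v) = [0.58, 0.44, 1.87]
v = x + b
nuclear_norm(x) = 2.56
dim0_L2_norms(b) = [0.46, 0.26, 0.37]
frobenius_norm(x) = 2.14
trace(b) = 0.14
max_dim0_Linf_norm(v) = 1.87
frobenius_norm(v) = 2.31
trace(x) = -0.18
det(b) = 0.00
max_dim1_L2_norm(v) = 2.07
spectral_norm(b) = 0.58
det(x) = -0.00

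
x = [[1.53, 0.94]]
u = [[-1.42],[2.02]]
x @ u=[[-0.27]]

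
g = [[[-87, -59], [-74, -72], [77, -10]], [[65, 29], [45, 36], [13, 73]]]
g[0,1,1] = -72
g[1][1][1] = 36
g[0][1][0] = -74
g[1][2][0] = 13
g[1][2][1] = 73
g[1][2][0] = 13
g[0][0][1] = -59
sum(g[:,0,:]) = -52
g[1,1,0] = 45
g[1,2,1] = 73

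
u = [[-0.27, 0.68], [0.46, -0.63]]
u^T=[[-0.27, 0.46], [0.68, -0.63]]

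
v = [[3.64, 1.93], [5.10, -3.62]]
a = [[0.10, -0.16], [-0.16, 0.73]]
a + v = [[3.74, 1.77], [4.94, -2.89]]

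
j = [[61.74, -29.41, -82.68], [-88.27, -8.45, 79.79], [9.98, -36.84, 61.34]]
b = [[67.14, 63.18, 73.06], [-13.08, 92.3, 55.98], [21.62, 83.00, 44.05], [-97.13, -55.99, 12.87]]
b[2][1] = 83.0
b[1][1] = 92.3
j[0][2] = -82.68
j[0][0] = 61.74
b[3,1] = -55.99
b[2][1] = 83.0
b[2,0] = 21.62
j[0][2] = -82.68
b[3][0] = -97.13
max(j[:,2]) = 79.79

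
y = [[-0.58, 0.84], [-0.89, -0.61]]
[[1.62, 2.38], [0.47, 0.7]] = y @ [[-1.26, -1.85], [1.06, 1.55]]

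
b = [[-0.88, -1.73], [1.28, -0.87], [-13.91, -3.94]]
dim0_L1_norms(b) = [16.07, 6.54]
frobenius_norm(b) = 14.67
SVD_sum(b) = [[-1.27, -0.36], [0.95, 0.27], [-13.90, -3.99]] + [[0.39, -1.37], [0.33, -1.14], [-0.01, 0.05]]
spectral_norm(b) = 14.55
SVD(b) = [[-0.09,-0.77],[0.07,-0.64],[-0.99,0.03]] @ diag([14.551306773798185, 1.8530437595520992]) @ [[0.96,0.28], [-0.28,0.96]]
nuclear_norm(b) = 16.40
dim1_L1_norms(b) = [2.61, 2.15, 17.85]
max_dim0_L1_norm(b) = 16.07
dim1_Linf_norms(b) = [1.73, 1.28, 13.91]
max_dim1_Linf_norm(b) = 13.91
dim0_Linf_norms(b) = [13.91, 3.94]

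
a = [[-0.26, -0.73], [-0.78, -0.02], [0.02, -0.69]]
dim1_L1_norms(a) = [0.99, 0.8, 0.71]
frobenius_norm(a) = 1.30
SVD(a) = [[0.74,  -0.09], [0.33,  0.91], [0.59,  -0.40]] @ diag([1.0472517306423919, 0.7675049268027634]) @ [[-0.41, -0.91], [-0.91, 0.41]]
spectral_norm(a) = 1.05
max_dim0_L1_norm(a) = 1.44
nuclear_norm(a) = 1.81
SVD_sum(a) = [[-0.32, -0.7], [-0.14, -0.31], [-0.26, -0.56]] + [[0.06, -0.03],[-0.64, 0.29],[0.28, -0.13]]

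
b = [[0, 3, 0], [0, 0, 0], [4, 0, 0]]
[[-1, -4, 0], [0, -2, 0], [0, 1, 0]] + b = [[-1, -1, 0], [0, -2, 0], [4, 1, 0]]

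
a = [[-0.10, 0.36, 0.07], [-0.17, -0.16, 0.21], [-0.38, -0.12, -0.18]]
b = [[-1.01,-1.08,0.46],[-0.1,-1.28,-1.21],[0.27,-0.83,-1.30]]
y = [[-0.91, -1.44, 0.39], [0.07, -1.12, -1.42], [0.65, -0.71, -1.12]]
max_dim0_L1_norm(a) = 0.65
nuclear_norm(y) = 4.37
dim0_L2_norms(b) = [1.05, 1.87, 1.83]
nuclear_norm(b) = 3.91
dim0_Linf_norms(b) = [1.01, 1.28, 1.3]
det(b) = 0.02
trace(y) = -3.15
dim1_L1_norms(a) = [0.53, 0.54, 0.68]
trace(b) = -3.59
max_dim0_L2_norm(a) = 0.43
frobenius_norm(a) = 0.66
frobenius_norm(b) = 2.82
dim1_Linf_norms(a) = [0.36, 0.21, 0.38]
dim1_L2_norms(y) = [1.75, 1.81, 1.48]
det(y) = 1.26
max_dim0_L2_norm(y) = 1.96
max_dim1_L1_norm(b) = 2.59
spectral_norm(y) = 2.34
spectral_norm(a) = 0.47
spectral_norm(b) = 2.36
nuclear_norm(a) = 1.12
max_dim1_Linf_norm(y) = 1.44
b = y + a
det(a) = -0.05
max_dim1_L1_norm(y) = 2.74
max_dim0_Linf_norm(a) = 0.38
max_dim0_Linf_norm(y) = 1.44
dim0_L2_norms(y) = [1.12, 1.96, 1.85]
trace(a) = -0.44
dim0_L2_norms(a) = [0.43, 0.41, 0.29]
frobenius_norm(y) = 2.92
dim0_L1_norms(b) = [1.38, 3.19, 2.97]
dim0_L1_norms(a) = [0.65, 0.64, 0.46]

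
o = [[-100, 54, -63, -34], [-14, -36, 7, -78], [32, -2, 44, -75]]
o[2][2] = 44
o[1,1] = -36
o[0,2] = -63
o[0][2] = -63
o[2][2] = 44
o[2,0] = 32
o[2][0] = 32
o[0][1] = 54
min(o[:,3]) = -78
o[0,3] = -34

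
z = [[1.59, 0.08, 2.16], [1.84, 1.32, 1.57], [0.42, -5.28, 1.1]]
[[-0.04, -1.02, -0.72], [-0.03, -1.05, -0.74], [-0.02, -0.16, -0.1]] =z @ [[-0.01, -0.37, -0.26], [-0.00, -0.04, -0.03], [-0.01, -0.20, -0.14]]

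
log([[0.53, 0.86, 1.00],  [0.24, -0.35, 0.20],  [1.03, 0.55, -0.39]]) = [[(0.16+1.15j), (0.42-1.41j), (0.1-1.29j)], [(0.16-0.43j), -0.54+2.84j, 0.04-0.28j], [(0.07-1.3j), 0.29-0.92j, 0.11+2.30j]]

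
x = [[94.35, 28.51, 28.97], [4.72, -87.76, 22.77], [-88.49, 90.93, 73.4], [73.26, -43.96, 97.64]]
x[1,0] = 4.72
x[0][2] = 28.97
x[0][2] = 28.97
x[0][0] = 94.35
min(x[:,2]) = 22.77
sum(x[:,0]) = 83.84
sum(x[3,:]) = 126.94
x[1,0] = 4.72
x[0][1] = 28.51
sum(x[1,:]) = -60.27000000000001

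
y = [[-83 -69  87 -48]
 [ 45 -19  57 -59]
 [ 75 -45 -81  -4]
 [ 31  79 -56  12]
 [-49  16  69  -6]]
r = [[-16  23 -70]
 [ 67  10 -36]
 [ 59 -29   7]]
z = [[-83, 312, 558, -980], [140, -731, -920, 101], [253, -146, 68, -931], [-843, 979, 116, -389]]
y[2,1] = -45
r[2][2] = 7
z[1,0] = 140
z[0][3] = -980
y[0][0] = -83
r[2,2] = 7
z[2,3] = -931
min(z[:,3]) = -980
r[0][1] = 23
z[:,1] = [312, -731, -146, 979]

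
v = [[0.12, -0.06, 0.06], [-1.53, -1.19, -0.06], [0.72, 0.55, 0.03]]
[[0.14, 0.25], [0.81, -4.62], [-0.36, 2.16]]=v@[[0.87, 1.98],  [-1.74, 1.26],  [-1.11, 1.52]]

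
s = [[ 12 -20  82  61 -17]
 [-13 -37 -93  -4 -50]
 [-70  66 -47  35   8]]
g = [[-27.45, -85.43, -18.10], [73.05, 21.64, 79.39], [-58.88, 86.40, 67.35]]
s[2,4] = 8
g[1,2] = 79.39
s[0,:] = [12, -20, 82, 61, -17]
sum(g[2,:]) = 94.87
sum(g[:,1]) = 22.61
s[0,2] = 82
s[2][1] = 66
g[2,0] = -58.88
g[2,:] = [-58.88, 86.4, 67.35]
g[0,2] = -18.1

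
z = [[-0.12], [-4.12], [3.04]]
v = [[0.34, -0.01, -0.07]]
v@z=[[-0.21]]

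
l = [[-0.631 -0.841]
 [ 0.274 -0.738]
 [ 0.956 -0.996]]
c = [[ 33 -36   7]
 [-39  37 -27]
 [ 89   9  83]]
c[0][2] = 7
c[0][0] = 33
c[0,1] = -36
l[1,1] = -0.738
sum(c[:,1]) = 10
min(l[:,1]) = -0.996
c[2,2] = 83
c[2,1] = 9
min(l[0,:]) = -0.841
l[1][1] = -0.738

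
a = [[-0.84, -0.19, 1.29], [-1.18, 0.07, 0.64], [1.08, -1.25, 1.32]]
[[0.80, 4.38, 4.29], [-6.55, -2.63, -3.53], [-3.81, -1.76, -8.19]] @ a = [[-1.21, -5.21, 9.50],  [4.79, 5.47, -14.79],  [-3.57, 10.84, -16.85]]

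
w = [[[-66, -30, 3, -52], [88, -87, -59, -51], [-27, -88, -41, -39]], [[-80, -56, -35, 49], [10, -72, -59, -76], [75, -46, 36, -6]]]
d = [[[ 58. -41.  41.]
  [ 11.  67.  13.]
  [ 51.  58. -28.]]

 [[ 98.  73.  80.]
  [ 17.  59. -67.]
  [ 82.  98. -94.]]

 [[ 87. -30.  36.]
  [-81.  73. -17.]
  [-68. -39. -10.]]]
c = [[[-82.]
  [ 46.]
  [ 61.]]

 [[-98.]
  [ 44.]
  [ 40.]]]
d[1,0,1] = 73.0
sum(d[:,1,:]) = 75.0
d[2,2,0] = -68.0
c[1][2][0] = 40.0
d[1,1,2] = -67.0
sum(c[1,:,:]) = -14.0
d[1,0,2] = 80.0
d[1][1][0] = 17.0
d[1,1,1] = 59.0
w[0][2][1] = -88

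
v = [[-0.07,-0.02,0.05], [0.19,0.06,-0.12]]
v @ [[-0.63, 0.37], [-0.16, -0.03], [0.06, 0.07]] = [[0.05, -0.02], [-0.14, 0.06]]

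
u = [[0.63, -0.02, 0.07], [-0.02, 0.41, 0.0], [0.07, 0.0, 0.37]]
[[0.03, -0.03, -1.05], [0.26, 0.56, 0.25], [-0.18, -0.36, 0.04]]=u @ [[0.12, 0.11, -1.69], [0.64, 1.36, 0.52], [-0.5, -0.99, 0.42]]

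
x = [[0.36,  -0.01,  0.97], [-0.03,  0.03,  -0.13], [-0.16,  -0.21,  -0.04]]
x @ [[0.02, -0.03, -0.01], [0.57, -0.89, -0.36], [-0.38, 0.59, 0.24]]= [[-0.37, 0.57, 0.23], [0.07, -0.10, -0.04], [-0.11, 0.17, 0.07]]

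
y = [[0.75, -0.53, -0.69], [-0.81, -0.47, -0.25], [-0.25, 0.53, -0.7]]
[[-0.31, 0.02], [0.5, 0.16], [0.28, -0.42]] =y @ [[-0.57,-0.03], [0.02,-0.44], [-0.18,0.28]]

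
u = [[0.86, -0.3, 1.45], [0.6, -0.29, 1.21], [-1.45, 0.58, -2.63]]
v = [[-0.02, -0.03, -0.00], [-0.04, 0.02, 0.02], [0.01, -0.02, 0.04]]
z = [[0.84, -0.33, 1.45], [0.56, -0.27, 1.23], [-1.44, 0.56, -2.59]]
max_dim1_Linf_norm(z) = 2.59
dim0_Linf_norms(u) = [1.45, 0.58, 2.63]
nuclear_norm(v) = 0.13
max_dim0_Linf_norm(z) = 2.59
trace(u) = -2.06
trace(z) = -2.02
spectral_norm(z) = 3.73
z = v + u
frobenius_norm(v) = 0.08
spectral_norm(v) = 0.05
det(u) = 0.00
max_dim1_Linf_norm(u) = 2.63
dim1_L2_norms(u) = [1.71, 1.38, 3.06]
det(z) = 0.01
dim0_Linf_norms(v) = [0.04, 0.03, 0.04]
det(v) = -0.00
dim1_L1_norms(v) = [0.05, 0.08, 0.07]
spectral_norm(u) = 3.77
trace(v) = 0.04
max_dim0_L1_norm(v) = 0.07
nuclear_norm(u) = 3.86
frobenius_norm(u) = 3.77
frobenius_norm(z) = 3.73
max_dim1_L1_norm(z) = 4.59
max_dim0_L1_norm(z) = 5.27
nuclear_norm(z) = 3.85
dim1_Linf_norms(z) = [1.45, 1.23, 2.59]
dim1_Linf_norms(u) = [1.45, 1.21, 2.63]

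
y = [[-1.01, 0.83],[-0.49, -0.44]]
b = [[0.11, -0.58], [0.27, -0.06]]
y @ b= [[0.11, 0.54], [-0.17, 0.31]]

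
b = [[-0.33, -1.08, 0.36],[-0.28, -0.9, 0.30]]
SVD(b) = [[-0.77, -0.64], [-0.64, 0.77]] @ diag([1.543789624698497, 0.0036870955065622137]) @ [[0.28, 0.91, -0.3], [-0.96, 0.27, -0.09]]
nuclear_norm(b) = 1.55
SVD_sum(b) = [[-0.33, -1.08, 0.36], [-0.28, -0.9, 0.30]] + [[0.00, -0.00, 0.0], [-0.00, 0.00, -0.0]]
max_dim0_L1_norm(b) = 1.98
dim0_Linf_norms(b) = [0.33, 1.08, 0.36]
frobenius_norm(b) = 1.54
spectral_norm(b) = 1.54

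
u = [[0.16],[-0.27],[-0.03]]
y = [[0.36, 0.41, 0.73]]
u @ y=[[0.06, 0.07, 0.12], [-0.10, -0.11, -0.20], [-0.01, -0.01, -0.02]]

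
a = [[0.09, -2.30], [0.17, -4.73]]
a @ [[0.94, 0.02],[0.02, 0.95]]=[[0.04, -2.18],[0.07, -4.49]]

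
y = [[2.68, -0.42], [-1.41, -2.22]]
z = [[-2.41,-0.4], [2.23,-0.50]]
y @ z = [[-7.4, -0.86], [-1.55, 1.67]]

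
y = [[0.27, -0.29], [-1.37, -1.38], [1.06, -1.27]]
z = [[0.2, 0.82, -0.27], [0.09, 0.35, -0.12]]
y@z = [[0.03, 0.12, -0.04], [-0.4, -1.61, 0.54], [0.1, 0.42, -0.13]]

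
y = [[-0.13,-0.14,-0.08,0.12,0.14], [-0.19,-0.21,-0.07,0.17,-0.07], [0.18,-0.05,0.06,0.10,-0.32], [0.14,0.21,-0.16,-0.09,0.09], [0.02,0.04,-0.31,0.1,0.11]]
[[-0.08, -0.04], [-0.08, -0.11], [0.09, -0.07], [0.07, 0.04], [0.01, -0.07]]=y@[[0.26, 0.07],[0.28, 0.13],[-0.01, 0.25],[0.1, -0.22],[-0.16, 0.22]]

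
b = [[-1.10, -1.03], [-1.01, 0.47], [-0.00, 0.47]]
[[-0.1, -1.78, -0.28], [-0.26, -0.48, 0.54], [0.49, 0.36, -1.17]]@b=[[1.91,-0.87], [0.77,0.3], [-0.90,-0.89]]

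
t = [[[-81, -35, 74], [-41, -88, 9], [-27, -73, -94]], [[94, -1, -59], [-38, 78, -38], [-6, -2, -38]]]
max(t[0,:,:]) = 74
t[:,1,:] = [[-41, -88, 9], [-38, 78, -38]]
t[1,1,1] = 78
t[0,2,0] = -27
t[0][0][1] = -35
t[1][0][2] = -59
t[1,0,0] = 94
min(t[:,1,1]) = -88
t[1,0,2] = -59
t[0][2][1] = -73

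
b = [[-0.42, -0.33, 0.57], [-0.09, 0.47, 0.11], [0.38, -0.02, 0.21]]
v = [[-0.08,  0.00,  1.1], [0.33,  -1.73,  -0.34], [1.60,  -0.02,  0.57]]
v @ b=[[0.45, 0.00, 0.19], [-0.11, -0.92, -0.07], [-0.45, -0.55, 1.03]]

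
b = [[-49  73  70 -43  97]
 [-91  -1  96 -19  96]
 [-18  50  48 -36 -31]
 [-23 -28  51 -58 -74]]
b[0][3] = -43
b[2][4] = -31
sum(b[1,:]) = 81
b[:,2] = [70, 96, 48, 51]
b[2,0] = -18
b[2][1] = 50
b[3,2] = 51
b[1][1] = -1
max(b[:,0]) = -18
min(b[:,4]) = -74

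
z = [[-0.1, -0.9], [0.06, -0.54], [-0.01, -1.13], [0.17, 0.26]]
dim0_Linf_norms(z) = [0.17, 1.13]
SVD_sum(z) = [[-0.04,-0.9], [-0.03,-0.54], [-0.05,-1.13], [0.01,0.27]] + [[-0.06, 0.0], [0.09, -0.0], [0.04, -0.0], [0.16, -0.01]]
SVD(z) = [[-0.58,0.3],[-0.34,-0.44],[-0.72,-0.22],[0.17,-0.82]] @ diag([1.5656980370923632, 0.19310529937088816]) @ [[0.05, 1.0], [-1.00, 0.05]]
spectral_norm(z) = 1.57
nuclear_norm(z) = 1.76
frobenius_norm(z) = 1.58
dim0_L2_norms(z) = [0.21, 1.56]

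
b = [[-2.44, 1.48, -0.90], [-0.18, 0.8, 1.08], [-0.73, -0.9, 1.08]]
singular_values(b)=[3.01, 1.69, 1.19]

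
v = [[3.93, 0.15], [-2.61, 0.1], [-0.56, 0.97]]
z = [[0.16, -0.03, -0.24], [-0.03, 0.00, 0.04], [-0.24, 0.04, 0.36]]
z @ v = [[0.84, -0.21], [-0.14, 0.03], [-1.25, 0.32]]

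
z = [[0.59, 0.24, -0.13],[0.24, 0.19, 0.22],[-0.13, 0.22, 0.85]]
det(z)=0.001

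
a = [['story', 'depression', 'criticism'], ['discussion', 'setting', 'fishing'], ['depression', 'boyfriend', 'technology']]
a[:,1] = ['depression', 'setting', 'boyfriend']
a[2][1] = 'boyfriend'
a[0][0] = 'story'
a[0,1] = 'depression'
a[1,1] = 'setting'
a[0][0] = 'story'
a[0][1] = 'depression'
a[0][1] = 'depression'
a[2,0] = 'depression'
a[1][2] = 'fishing'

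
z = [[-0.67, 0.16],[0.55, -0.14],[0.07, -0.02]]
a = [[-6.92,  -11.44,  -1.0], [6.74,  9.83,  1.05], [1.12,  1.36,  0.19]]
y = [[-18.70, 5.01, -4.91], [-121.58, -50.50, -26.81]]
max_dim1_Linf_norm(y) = 121.58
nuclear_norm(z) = 0.90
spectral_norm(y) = 135.31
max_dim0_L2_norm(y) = 123.01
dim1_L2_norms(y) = [19.97, 134.35]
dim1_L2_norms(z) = [0.69, 0.57, 0.07]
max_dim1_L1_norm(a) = 19.36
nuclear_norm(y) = 147.16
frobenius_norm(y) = 135.83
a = z @ y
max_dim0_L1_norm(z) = 1.29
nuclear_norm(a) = 18.61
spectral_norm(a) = 18.05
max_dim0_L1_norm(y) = 140.28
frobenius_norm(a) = 18.06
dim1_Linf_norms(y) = [18.7, 121.58]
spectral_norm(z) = 0.90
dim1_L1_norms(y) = [28.62, 198.89]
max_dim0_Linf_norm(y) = 121.58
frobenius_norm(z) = 0.90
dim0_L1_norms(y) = [140.28, 55.51, 31.72]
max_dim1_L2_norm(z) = 0.69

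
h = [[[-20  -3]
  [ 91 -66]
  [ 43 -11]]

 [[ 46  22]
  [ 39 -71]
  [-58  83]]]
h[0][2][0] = 43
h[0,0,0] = -20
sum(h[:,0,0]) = 26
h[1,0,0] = 46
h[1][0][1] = 22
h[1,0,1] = 22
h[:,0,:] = [[-20, -3], [46, 22]]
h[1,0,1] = 22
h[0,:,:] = [[-20, -3], [91, -66], [43, -11]]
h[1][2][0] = -58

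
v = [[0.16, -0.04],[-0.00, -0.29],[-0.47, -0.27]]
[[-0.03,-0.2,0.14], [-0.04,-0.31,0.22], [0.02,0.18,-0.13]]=v @ [[-0.13, -0.99, 0.7],[0.14, 1.07, -0.75]]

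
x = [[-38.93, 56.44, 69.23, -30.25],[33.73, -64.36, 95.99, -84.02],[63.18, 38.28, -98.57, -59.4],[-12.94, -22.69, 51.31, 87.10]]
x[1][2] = 95.99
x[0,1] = 56.44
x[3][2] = 51.31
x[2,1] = 38.28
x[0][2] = 69.23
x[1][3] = -84.02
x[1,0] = 33.73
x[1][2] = 95.99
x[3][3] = 87.1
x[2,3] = -59.4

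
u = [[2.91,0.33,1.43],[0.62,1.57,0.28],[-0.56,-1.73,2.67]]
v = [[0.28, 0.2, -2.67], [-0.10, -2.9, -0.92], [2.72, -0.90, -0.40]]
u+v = [[3.19, 0.53, -1.24], [0.52, -1.33, -0.64], [2.16, -2.63, 2.27]]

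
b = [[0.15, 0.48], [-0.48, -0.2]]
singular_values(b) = [0.66, 0.31]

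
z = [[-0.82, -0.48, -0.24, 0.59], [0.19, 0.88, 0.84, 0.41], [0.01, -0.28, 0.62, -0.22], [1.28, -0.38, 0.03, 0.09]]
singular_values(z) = [1.6, 1.32, 0.72, 0.69]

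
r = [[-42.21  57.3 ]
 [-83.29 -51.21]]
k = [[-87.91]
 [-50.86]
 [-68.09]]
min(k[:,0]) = -87.91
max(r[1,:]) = -51.21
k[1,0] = -50.86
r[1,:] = [-83.29, -51.21]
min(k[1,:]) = -50.86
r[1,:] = [-83.29, -51.21]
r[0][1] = 57.3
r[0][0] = -42.21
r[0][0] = -42.21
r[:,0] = [-42.21, -83.29]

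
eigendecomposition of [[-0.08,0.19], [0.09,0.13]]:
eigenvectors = [[-0.95, -0.57], [0.31, -0.82]]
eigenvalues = [-0.14, 0.19]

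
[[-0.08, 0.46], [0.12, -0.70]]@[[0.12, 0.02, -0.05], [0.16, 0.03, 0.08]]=[[0.06, 0.01, 0.04], [-0.10, -0.02, -0.06]]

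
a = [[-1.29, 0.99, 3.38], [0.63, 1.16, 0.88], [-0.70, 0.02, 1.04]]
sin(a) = [[-1.30, 1.01, 3.43], [0.74, 0.89, 0.3], [-0.74, 0.12, 1.24]]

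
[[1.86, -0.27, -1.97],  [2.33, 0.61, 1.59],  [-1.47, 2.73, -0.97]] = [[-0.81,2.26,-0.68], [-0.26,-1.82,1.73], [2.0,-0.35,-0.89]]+[[2.67,  -2.53,  -1.29], [2.59,  2.43,  -0.14], [-3.47,  3.08,  -0.08]]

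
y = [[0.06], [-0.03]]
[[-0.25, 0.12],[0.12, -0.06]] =y@[[-4.15, 1.98]]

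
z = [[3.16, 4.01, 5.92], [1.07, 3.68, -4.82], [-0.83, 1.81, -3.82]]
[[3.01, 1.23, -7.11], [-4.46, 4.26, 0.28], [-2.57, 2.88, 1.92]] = z@ [[-0.59, -0.31, -0.75], [0.02, 0.92, -0.40], [0.81, -0.25, -0.53]]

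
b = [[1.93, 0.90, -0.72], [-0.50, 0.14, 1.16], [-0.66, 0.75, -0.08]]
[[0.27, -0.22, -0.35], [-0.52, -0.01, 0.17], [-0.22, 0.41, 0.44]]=b@[[0.11, -0.3, -0.33], [-0.23, 0.26, 0.29], [-0.37, -0.17, -0.03]]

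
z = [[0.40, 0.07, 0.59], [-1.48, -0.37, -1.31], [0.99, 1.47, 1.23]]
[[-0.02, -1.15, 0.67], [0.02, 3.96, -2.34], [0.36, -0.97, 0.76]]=z@ [[-0.07, -2.9, 1.68], [0.31, 1.42, -0.68], [-0.02, -0.15, 0.08]]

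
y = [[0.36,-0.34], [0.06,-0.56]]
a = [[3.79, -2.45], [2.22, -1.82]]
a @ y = [[1.22, 0.08], [0.69, 0.26]]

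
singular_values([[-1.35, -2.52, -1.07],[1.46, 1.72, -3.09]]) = [4.0, 2.82]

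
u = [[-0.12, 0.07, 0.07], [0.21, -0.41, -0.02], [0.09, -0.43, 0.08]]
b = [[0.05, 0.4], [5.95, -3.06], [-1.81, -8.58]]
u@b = [[0.28, -0.86], [-2.39, 1.51], [-2.70, 0.67]]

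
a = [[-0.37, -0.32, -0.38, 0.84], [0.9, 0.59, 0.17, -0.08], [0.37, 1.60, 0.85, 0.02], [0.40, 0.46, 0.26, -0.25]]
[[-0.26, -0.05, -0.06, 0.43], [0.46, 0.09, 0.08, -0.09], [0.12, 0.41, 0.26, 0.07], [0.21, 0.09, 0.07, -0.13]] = a @ [[0.55, -0.09, 0.07, -0.07], [-0.09, 0.32, -0.08, -0.01], [0.07, -0.08, 0.42, 0.12], [-0.07, -0.01, 0.12, 0.53]]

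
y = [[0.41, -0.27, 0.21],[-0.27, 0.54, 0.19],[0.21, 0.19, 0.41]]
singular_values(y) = [0.75, 0.6, 0.0]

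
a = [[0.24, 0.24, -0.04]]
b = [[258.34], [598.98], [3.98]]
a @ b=[[205.6]]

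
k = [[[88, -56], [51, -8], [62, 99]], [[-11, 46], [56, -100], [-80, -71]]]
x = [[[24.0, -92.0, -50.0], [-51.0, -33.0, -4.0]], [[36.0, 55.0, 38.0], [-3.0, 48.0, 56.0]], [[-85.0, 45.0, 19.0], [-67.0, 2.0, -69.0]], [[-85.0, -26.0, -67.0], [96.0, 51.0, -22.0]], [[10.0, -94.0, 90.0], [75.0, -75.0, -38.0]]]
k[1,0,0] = -11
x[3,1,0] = 96.0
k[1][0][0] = -11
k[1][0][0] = -11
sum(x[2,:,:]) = -155.0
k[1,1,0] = 56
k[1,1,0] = 56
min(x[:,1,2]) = -69.0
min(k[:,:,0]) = -80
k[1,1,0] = 56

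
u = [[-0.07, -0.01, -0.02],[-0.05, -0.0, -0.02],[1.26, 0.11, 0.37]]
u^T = [[-0.07,-0.05,1.26], [-0.01,-0.0,0.11], [-0.02,-0.02,0.37]]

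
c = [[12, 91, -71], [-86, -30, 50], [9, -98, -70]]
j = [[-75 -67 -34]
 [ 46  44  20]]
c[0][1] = 91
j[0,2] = -34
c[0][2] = -71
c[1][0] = -86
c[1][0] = -86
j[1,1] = 44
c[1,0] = -86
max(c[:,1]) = 91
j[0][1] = -67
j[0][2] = -34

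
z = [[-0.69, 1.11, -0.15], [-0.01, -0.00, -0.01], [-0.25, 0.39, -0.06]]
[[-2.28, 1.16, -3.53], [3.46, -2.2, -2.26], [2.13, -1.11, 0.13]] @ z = [[2.44, -3.91, 0.54], [-1.80, 2.96, -0.36], [-1.49, 2.42, -0.32]]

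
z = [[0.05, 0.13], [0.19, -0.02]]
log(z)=[[(-1.81+1.23j), 0.08-1.27j],[(0.11-1.85j), (-1.85+1.91j)]]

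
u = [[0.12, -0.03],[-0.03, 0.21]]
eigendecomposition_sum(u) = [[0.1, 0.03], [0.03, 0.01]] + [[0.02,-0.06], [-0.06,0.20]]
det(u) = 0.02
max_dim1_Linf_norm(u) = 0.21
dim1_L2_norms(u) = [0.12, 0.21]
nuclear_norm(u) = 0.33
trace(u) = 0.33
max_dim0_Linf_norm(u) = 0.21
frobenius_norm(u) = 0.25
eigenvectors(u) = [[-0.96, 0.29], [-0.29, -0.96]]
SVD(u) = [[-0.29,0.96],  [0.96,0.29]] @ diag([0.21908326913195983, 0.11091673086804016]) @ [[-0.29,  0.96], [0.96,  0.29]]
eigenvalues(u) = [0.11, 0.22]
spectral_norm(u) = 0.22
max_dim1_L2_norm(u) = 0.21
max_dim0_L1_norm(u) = 0.24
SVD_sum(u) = [[0.02, -0.06], [-0.06, 0.20]] + [[0.1, 0.03],[0.03, 0.01]]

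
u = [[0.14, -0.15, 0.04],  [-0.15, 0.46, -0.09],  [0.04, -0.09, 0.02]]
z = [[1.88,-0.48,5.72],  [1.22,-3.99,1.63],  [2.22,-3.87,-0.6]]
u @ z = [[0.17, 0.38, 0.53], [0.08, -1.42, -0.05], [0.01, 0.26, 0.07]]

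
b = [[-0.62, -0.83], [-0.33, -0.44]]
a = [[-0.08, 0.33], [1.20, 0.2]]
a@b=[[-0.06, -0.08], [-0.81, -1.08]]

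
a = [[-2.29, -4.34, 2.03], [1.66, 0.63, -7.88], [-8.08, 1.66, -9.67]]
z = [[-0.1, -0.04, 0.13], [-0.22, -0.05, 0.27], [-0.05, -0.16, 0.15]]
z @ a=[[-0.89, 0.62, -1.14], [-1.76, 1.37, -2.66], [-1.36, 0.37, -0.29]]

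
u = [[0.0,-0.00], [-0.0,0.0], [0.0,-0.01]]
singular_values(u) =[0.01, 0.0]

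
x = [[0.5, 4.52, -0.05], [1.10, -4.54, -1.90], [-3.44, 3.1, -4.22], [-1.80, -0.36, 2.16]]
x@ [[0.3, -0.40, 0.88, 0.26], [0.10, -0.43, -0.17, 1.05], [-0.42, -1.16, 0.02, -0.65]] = [[0.62, -2.09, -0.33, 4.91], [0.67, 3.72, 1.7, -3.25], [1.05, 4.94, -3.64, 5.1], [-1.48, -1.63, -1.48, -2.25]]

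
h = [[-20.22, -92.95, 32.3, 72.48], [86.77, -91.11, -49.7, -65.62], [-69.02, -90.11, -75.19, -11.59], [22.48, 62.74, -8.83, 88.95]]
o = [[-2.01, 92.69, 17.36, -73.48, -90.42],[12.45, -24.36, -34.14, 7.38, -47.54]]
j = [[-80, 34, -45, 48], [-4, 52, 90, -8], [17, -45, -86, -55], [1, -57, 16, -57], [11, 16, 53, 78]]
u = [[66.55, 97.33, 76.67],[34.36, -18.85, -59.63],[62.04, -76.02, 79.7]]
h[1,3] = -65.62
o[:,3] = [-73.48, 7.38]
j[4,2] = 53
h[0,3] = 72.48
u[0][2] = 76.67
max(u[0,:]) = 97.33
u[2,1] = -76.02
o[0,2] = 17.36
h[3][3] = 88.95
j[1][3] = -8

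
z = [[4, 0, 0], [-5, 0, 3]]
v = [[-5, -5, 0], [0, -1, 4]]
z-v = [[9, 5, 0], [-5, 1, -1]]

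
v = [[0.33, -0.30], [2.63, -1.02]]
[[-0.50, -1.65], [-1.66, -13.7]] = v @ [[0.02,-5.36], [1.68,-0.39]]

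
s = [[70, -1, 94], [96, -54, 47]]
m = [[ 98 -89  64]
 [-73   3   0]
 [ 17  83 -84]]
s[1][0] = 96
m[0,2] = 64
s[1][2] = 47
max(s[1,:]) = 96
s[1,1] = -54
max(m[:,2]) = 64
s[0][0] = 70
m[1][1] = 3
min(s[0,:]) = -1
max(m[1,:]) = 3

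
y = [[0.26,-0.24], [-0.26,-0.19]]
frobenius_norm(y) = 0.48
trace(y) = 0.07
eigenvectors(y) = [[0.91, 0.39], [-0.42, 0.92]]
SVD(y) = [[-0.85, 0.53],[0.53, 0.85]] @ diag([0.37274115062324537, 0.29994005173044014]) @ [[-0.96, 0.28], [-0.28, -0.96]]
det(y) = -0.11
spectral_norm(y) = 0.37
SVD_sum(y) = [[0.3,-0.09], [-0.19,0.05]] + [[-0.04, -0.15], [-0.07, -0.24]]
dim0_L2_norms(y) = [0.37, 0.31]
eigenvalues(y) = [0.37, -0.3]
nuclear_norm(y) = 0.67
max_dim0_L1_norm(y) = 0.52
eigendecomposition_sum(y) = [[0.31, -0.13], [-0.14, 0.06]] + [[-0.05, -0.11], [-0.12, -0.25]]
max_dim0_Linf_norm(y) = 0.26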